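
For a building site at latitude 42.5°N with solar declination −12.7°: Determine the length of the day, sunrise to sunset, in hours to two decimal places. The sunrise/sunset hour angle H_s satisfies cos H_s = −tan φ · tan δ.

10.41 hours

The sunset hour angle satisfies cos H_s = −tan φ tan δ = 0.2065, giving H_s = 78.08°.
Day length = 2 H_s / 15° h⁻¹ = 156.16° / 15 = 10.411 h.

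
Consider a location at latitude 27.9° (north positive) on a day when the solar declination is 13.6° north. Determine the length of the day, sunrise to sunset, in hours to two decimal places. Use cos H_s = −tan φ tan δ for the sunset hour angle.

12.98 hours

cos H_s = −tan(27.9°) · tan(13.6°) = -0.1281, so H_s = arccos(-0.1281) = 97.36°.
Day length = 2 H_s / 15° h⁻¹ = 194.72° / 15 = 12.981 h.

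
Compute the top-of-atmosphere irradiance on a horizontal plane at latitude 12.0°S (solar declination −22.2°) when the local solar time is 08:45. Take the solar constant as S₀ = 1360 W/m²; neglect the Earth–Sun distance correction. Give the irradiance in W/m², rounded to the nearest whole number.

919 W/m²

Hour angle H = 15° × (8.75 − 12) = -48.75°.
With φ = -12.0°, δ = -22.2°, H = -48.75°: sin φ sin δ = 0.0786, cos φ cos δ cos H = 0.5971, so cos θ_z = 0.6757.
Top-of-atmosphere irradiance = S₀ cos θ_z = 1360 × 0.6757 = 918.95 W/m².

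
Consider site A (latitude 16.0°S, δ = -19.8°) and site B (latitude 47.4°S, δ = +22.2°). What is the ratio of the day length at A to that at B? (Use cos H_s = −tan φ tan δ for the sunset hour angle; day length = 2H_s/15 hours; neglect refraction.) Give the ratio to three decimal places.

1.507

A: H_s = arccos(−tan -16.0° · tan -19.8°) = 95.93°, so 2H_s/15 = 12.7907 h.
B: H_s = arccos(−tan -47.4° · tan 22.2°) = 63.65°, so 2H_s/15 = 8.4867 h.
Ratio A/B = 12.7907 / 8.4867 = 1.5071.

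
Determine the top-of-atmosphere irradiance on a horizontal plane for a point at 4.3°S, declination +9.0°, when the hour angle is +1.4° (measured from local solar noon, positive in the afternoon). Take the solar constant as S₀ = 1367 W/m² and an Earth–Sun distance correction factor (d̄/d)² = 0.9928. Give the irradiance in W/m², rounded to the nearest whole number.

With φ = -4.3°, δ = 9.0°, H = 1.40°: sin φ sin δ = -0.0117, cos φ cos δ cos H = 0.9846, so cos θ_z = 0.9729.
Top-of-atmosphere irradiance = S₀ (d̄/d)² cos θ_z = 1367 × 0.9928 × 0.9729 = 1320.38 W/m².

1320 W/m²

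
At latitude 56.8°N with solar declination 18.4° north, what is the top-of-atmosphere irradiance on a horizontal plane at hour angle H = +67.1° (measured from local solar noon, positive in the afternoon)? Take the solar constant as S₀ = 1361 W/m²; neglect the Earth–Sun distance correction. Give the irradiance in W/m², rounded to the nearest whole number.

cos θ_z = sin φ sin δ + cos φ cos δ cos H = (0.8368)(0.3156) + (0.5476)(0.9489)(0.3891) = 0.4663.
Top-of-atmosphere irradiance = S₀ cos θ_z = 1361 × 0.4663 = 634.63 W/m².

635 W/m²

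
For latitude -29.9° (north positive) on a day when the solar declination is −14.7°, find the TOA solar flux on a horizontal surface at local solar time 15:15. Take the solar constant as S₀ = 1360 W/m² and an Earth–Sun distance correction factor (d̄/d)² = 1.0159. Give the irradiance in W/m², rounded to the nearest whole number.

939 W/m²

Hour angle H = 15° × (15.25 − 12) = 48.75°.
cos θ_z = sin(-29.9°) sin(-14.7°) + cos(-29.9°) cos(-14.7°) cos(48.75°) = 0.1265 + 0.5529 = 0.6794.
Top-of-atmosphere irradiance = S₀ (d̄/d)² cos θ_z = 1360 × 1.0159 × 0.6794 = 938.68 W/m².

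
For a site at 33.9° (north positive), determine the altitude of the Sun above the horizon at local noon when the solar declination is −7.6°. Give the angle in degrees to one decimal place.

48.5°

At local solar noon the hour angle is zero, so the elevation is 90° − |φ − δ| = 90° − |33.9° − (-7.6°)| = 90° − 41.5° = 48.5°.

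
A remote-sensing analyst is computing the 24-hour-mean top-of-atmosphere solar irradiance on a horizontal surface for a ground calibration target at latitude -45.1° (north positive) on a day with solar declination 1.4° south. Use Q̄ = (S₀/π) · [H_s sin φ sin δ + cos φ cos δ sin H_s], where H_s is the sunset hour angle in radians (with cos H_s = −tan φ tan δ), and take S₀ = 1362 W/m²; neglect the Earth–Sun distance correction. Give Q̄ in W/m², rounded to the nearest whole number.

318 W/m²

The sunset hour angle satisfies cos H_s = −tan φ tan δ = -0.0245, giving H_s = 91.40°. In radians, H_s = 1.5952.
H_s sin φ sin δ = 1.5952 × -0.7083 × -0.0244 = 0.0276.
cos φ cos δ sin H_s = 0.7059 × 0.9997 × 0.9997 = 0.7055.
Q̄ = (1362/π) × (0.0276 + 0.7055) = 433.54 × 0.7331 = 317.83 W/m².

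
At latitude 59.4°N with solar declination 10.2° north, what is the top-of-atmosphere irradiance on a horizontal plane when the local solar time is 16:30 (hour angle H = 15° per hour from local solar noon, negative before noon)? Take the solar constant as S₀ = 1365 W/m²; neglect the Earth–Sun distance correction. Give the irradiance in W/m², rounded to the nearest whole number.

470 W/m²

Hour angle H = 15° × (16.5 − 12) = 67.50°.
With φ = 59.4°, δ = 10.2°, H = 67.50°: sin φ sin δ = 0.1524, cos φ cos δ cos H = 0.1917, so cos θ_z = 0.3441.
Top-of-atmosphere irradiance = S₀ cos θ_z = 1365 × 0.3441 = 469.70 W/m².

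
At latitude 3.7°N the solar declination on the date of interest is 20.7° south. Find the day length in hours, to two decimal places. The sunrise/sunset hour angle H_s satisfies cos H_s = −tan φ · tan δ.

11.81 hours

cos H_s = −tan(3.7°) · tan(-20.7°) = 0.0244, so H_s = arccos(0.0244) = 88.60°.
Day length = 2 H_s / 15° h⁻¹ = 177.20° / 15 = 11.813 h.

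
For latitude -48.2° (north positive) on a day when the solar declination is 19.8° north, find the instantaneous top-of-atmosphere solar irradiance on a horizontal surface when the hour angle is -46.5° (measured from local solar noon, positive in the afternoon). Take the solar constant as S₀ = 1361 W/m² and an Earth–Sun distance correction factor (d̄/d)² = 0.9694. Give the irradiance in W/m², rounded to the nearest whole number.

cos θ_z = sin φ sin δ + cos φ cos δ cos H = (-0.7455)(0.3387) + (0.6665)(0.9409)(0.6884) = 0.1792.
Top-of-atmosphere irradiance = S₀ (d̄/d)² cos θ_z = 1361 × 0.9694 × 0.1792 = 236.43 W/m².

236 W/m²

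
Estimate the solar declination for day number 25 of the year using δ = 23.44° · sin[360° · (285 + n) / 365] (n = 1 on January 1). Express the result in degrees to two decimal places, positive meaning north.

-19.02°

360 × (285 + 25) / 365 = 305.753°; sin(305.753°) = -0.8115.
δ = 23.44 × -0.8115 = -19.022° ≈ -19.02°.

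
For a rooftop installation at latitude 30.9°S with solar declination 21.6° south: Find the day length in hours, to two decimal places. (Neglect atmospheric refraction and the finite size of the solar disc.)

The sunset hour angle satisfies cos H_s = −tan φ tan δ = -0.2370, giving H_s = 103.71°.
Day length = 2 H_s / 15° h⁻¹ = 207.42° / 15 = 13.828 h.

13.83 hours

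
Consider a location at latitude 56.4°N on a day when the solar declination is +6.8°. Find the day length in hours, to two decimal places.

13.38 hours

cos H_s = −tan(56.4°) · tan(6.8°) = -0.1795, so H_s = arccos(-0.1795) = 100.34°.
Day length = 2 H_s / 15° h⁻¹ = 200.68° / 15 = 13.379 h.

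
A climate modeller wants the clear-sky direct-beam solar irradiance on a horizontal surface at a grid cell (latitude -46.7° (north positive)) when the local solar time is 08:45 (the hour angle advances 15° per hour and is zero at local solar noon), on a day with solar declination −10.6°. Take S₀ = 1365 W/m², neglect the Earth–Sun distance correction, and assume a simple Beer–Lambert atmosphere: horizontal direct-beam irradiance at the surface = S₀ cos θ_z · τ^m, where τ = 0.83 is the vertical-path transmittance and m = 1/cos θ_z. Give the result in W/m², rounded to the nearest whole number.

Hour angle H = 15° × (8.75 − 12) = -48.75°.
cos θ_z = sin(-46.7°) sin(-10.6°) + cos(-46.7°) cos(-10.6°) cos(-48.75°) = 0.1339 + 0.4445 = 0.5784.
Air mass m = 1/cos θ_z = 1/0.5784 = 1.729; τ^m = 0.83^1.729 = 0.7246.
Surface direct beam = 1365 × 0.5784 × 0.7246 = 572.08 W/m².

572 W/m²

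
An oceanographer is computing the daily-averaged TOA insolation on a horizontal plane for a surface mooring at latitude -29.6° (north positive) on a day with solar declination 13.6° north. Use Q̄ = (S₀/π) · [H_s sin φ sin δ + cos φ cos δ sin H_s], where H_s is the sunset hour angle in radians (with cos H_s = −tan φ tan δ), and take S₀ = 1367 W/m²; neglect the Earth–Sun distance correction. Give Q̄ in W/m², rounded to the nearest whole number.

The sunset hour angle satisfies cos H_s = −tan φ tan δ = 0.1374, giving H_s = 82.10°. In radians, H_s = 1.4329.
H_s sin φ sin δ = 1.4329 × -0.4939 × 0.2351 = -0.1664.
cos φ cos δ sin H_s = 0.8695 × 0.9720 × 0.9905 = 0.8371.
Q̄ = (1367/π) × (-0.1664 + 0.8371) = 435.13 × 0.6707 = 291.84 W/m².

292 W/m²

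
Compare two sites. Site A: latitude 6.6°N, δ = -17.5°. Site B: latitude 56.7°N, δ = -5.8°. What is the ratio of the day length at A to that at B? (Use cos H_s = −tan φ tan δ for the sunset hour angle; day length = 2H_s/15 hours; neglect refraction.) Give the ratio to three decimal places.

A: H_s = arccos(−tan 6.6° · tan -17.5°) = 87.91°, so 2H_s/15 = 11.7213 h.
B: H_s = arccos(−tan 56.7° · tan -5.8°) = 81.10°, so 2H_s/15 = 10.8133 h.
Ratio A/B = 11.7213 / 10.8133 = 1.0840.

1.084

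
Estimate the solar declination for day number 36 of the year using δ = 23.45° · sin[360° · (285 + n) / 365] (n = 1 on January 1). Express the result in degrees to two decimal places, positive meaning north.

360 × (285 + 36) / 365 = 316.603°; sin(316.603°) = -0.6870.
δ = 23.45 × -0.6870 = -16.110° ≈ -16.11°.

-16.11°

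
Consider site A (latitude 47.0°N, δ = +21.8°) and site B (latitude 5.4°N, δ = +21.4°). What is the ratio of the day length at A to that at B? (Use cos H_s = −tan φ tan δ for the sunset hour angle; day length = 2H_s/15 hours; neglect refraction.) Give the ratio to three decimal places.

A: H_s = arccos(−tan 47.0° · tan 21.8°) = 115.40°, so 2H_s/15 = 15.3867 h.
B: H_s = arccos(−tan 5.4° · tan 21.4°) = 92.12°, so 2H_s/15 = 12.2827 h.
Ratio A/B = 15.3867 / 12.2827 = 1.2527.

1.253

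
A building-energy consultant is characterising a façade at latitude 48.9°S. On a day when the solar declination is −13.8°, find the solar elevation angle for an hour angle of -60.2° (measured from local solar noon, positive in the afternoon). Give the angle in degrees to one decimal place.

cos θ_z = sin φ sin δ + cos φ cos δ cos H = (-0.7536)(-0.2385) + (0.6574)(0.9711)(0.4970) = 0.4970.
θ_z = arccos(0.4970) = 60.20°, so the elevation is 90° − 60.20° = 29.80°.

29.8°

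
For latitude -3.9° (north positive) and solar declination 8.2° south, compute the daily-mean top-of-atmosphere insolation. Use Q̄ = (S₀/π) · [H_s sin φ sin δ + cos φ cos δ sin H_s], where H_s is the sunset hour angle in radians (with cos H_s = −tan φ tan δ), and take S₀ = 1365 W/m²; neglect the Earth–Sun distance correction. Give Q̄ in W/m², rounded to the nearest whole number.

436 W/m²

cos H_s = −tan(-3.9°) · tan(-8.2°) = -0.0098, so H_s = arccos(-0.0098) = 90.56°. In radians, H_s = 1.5806.
H_s sin φ sin δ = 1.5806 × -0.0680 × -0.1426 = 0.0153.
cos φ cos δ sin H_s = 0.9977 × 0.9898 × 1.0000 = 0.9875.
Q̄ = (1365/π) × (0.0153 + 0.9875) = 434.49 × 1.0028 = 435.71 W/m².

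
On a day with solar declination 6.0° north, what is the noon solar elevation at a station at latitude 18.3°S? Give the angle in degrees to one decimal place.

65.7°

At local solar noon the hour angle is zero, so the elevation is 90° − |φ − δ| = 90° − |-18.3° − (6.0°)| = 90° − 24.3° = 65.7°.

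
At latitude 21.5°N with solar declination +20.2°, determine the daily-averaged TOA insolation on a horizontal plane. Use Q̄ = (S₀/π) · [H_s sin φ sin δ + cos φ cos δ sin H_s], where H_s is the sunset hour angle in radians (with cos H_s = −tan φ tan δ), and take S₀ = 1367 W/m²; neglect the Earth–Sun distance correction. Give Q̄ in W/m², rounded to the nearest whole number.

470 W/m²

The sunset hour angle satisfies cos H_s = −tan φ tan δ = -0.1449, giving H_s = 98.33°. In radians, H_s = 1.7162.
H_s sin φ sin δ = 1.7162 × 0.3665 × 0.3453 = 0.2172.
cos φ cos δ sin H_s = 0.9304 × 0.9385 × 0.9894 = 0.8639.
Q̄ = (1367/π) × (0.2172 + 0.8639) = 435.13 × 1.0811 = 470.42 W/m².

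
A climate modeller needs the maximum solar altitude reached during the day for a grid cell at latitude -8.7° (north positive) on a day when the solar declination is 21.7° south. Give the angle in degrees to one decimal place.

At local solar noon the hour angle is zero, so the elevation is 90° − |φ − δ| = 90° − |-8.7° − (-21.7°)| = 90° − 13.0° = 77.0°.

77.0°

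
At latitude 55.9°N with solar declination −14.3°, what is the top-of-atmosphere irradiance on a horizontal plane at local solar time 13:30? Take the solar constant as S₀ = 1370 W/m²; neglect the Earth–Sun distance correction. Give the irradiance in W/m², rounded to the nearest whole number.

Hour angle H = 15° × (13.5 − 12) = 22.50°.
cos θ_z = sin(55.9°) sin(-14.3°) + cos(55.9°) cos(-14.3°) cos(22.50°) = -0.2045 + 0.5019 = 0.2974.
Top-of-atmosphere irradiance = S₀ cos θ_z = 1370 × 0.2974 = 407.44 W/m².

407 W/m²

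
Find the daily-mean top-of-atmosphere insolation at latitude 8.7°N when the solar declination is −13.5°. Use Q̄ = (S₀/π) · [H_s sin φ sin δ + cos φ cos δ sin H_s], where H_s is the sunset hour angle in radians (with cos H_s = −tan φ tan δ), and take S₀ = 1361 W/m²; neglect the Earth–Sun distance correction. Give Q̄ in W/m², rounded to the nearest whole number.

393 W/m²

The sunset hour angle satisfies cos H_s = −tan φ tan δ = 0.0367, giving H_s = 87.90°. In radians, H_s = 1.5341.
H_s sin φ sin δ = 1.5341 × 0.1513 × -0.2334 = -0.0542.
cos φ cos δ sin H_s = 0.9885 × 0.9724 × 0.9993 = 0.9605.
Q̄ = (1361/π) × (-0.0542 + 0.9605) = 433.22 × 0.9063 = 392.63 W/m².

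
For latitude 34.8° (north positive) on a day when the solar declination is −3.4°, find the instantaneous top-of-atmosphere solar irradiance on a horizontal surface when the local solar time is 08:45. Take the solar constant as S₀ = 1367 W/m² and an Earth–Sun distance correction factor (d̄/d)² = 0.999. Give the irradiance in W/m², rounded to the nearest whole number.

692 W/m²

Hour angle H = 15° × (8.75 − 12) = -48.75°.
With φ = 34.8°, δ = -3.4°, H = -48.75°: sin φ sin δ = -0.0338, cos φ cos δ cos H = 0.5405, so cos θ_z = 0.5067.
Top-of-atmosphere irradiance = S₀ (d̄/d)² cos θ_z = 1367 × 0.999 × 0.5067 = 691.97 W/m².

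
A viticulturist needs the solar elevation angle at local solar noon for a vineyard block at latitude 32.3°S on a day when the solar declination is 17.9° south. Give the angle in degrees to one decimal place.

At local solar noon the hour angle is zero, so the elevation is 90° − |φ − δ| = 90° − |-32.3° − (-17.9°)| = 90° − 14.4° = 75.6°.

75.6°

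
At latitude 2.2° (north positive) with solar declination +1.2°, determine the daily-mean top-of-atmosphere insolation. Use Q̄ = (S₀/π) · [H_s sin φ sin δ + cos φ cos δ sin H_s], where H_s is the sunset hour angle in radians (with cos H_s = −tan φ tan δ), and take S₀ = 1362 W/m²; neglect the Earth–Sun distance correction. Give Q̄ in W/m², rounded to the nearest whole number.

cos H_s = −tan(2.2°) · tan(1.2°) = -0.0008, so H_s = arccos(-0.0008) = 90.05°. In radians, H_s = 1.5717.
H_s sin φ sin δ = 1.5717 × 0.0384 × 0.0209 = 0.0013.
cos φ cos δ sin H_s = 0.9993 × 0.9998 × 1.0000 = 0.9991.
Q̄ = (1362/π) × (0.0013 + 0.9991) = 433.54 × 1.0004 = 433.71 W/m².

434 W/m²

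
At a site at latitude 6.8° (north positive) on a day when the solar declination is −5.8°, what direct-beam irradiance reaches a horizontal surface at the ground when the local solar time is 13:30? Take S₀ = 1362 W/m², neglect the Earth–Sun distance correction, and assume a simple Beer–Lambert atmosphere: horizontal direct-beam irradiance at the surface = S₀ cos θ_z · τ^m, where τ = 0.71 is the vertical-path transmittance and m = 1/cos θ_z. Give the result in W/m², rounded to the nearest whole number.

839 W/m²

Hour angle H = 15° × (13.5 − 12) = 22.50°.
cos θ_z = sin(6.8°) sin(-5.8°) + cos(6.8°) cos(-5.8°) cos(22.50°) = -0.0120 + 0.9127 = 0.9007.
Air mass m = 1/cos θ_z = 1/0.9007 = 1.110; τ^m = 0.71^1.110 = 0.6837.
Surface direct beam = 1362 × 0.9007 × 0.6837 = 838.73 W/m².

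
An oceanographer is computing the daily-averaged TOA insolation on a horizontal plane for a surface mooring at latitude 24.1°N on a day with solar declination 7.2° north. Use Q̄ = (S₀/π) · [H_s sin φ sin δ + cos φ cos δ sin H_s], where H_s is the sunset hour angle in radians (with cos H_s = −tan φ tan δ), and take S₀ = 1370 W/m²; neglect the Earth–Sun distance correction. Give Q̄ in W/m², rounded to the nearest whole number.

−tan φ tan δ = −(0.4473)(0.1263) = -0.0565; H_s = arccos(-0.0565) = 93.24°. In radians, H_s = 1.6273.
H_s sin φ sin δ = 1.6273 × 0.4083 × 0.1253 = 0.0833.
cos φ cos δ sin H_s = 0.9128 × 0.9921 × 0.9984 = 0.9041.
Q̄ = (1370/π) × (0.0833 + 0.9041) = 436.08 × 0.9874 = 430.59 W/m².

431 W/m²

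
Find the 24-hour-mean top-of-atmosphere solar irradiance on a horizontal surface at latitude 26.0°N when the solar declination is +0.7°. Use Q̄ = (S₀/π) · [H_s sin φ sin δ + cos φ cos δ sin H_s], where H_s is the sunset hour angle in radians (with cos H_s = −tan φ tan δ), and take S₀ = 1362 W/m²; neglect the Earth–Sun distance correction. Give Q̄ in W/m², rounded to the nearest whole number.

The sunset hour angle satisfies cos H_s = −tan φ tan δ = -0.0060, giving H_s = 90.34°. In radians, H_s = 1.5767.
H_s sin φ sin δ = 1.5767 × 0.4384 × 0.0122 = 0.0084.
cos φ cos δ sin H_s = 0.8988 × 0.9999 × 1.0000 = 0.8987.
Q̄ = (1362/π) × (0.0084 + 0.8987) = 433.54 × 0.9071 = 393.26 W/m².

393 W/m²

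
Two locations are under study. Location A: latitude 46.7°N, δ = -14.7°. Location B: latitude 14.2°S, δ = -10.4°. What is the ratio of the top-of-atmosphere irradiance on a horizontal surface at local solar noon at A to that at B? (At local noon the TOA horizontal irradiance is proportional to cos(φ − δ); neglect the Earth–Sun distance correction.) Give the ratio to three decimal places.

0.480

A: cos θ_z = cos(46.7° − (-14.7°)) = 0.4787.
B: cos θ_z = cos(-14.2° − (-10.4°)) = 0.9978.
Ratio A/B = 0.4787 / 0.9978 = 0.4798.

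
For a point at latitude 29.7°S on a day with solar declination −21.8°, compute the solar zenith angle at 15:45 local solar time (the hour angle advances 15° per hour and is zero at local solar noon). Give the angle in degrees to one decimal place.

Hour angle H = 15° × (15.75 − 12) = 56.25°.
cos θ_z = sin(-29.7°) sin(-21.8°) + cos(-29.7°) cos(-21.8°) cos(56.25°) = 0.1840 + 0.4481 = 0.6321.
θ_z = arccos(0.6321) = 50.79°.

50.8°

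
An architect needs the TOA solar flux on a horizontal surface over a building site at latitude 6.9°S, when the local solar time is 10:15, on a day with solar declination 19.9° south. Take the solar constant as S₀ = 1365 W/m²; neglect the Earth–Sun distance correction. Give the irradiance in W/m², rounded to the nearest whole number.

Hour angle H = 15° × (10.25 − 12) = -26.25°.
cos θ_z = sin(-6.9°) sin(-19.9°) + cos(-6.9°) cos(-19.9°) cos(-26.25°) = 0.0409 + 0.8372 = 0.8781.
Top-of-atmosphere irradiance = S₀ cos θ_z = 1365 × 0.8781 = 1198.61 W/m².

1199 W/m²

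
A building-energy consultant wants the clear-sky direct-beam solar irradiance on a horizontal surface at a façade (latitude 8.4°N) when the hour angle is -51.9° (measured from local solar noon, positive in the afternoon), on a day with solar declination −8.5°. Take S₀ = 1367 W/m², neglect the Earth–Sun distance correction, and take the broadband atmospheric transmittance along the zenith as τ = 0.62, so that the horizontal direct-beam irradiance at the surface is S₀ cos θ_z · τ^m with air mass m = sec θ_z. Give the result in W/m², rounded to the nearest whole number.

350 W/m²

cos θ_z = sin φ sin δ + cos φ cos δ cos H = (0.1461)(-0.1478) + (0.9893)(0.9890)(0.6170) = 0.5821.
Air mass m = 1/cos θ_z = 1/0.5821 = 1.718; τ^m = 0.62^1.718 = 0.4399.
Surface direct beam = 1367 × 0.5821 × 0.4399 = 350.04 W/m².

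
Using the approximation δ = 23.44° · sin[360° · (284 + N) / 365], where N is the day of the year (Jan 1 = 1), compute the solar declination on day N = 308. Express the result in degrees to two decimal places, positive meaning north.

360 × (284 + 308) / 365 = 583.890°; sin(583.890°) = -0.6933.
δ = 23.44 × -0.6933 = -16.251° ≈ -16.25°.

-16.25°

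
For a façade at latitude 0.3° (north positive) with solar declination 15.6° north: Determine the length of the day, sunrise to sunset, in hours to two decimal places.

12.01 hours

−tan φ tan δ = −(0.0052)(0.2792) = -0.0015; H_s = arccos(-0.0015) = 90.09°.
Day length = 2 H_s / 15° h⁻¹ = 180.18° / 15 = 12.012 h.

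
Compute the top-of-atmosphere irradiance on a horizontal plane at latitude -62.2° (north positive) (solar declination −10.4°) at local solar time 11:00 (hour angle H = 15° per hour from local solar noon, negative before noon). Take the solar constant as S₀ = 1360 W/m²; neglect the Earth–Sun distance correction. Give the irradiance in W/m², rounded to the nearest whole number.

820 W/m²

Hour angle H = 15° × (11 − 12) = -15.00°.
With φ = -62.2°, δ = -10.4°, H = -15.00°: sin φ sin δ = 0.1597, cos φ cos δ cos H = 0.4431, so cos θ_z = 0.6028.
Top-of-atmosphere irradiance = S₀ cos θ_z = 1360 × 0.6028 = 819.81 W/m².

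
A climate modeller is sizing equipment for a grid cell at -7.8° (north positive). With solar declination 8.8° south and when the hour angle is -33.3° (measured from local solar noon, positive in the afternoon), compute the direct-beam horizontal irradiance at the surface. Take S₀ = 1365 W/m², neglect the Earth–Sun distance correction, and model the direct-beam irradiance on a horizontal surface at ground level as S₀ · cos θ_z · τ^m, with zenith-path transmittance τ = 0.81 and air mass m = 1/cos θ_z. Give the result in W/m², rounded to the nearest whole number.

891 W/m²

cos θ_z = sin φ sin δ + cos φ cos δ cos H = (-0.1357)(-0.1530) + (0.9907)(0.9882)(0.8358) = 0.8390.
Air mass m = 1/cos θ_z = 1/0.8390 = 1.192; τ^m = 0.81^1.192 = 0.7779.
Surface direct beam = 1365 × 0.8390 × 0.7779 = 890.88 W/m².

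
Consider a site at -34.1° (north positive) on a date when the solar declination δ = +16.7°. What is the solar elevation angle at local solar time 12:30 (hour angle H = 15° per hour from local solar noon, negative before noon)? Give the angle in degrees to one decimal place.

Hour angle H = 15° × (12.5 − 12) = 7.50°.
cos θ_z = sin φ sin δ + cos φ cos δ cos H = (-0.5606)(0.2874) + (0.8281)(0.9578)(0.9914) = 0.6252.
θ_z = arccos(0.6252) = 51.30°, so the elevation is 90° − 51.30° = 38.70°.

38.7°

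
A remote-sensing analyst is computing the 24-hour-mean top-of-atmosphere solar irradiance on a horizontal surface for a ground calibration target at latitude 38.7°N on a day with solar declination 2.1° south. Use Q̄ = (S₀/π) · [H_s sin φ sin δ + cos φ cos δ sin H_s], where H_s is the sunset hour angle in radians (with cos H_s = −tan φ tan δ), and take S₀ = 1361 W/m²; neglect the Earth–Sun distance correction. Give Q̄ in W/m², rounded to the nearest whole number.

cos H_s = −tan(38.7°) · tan(-2.1°) = 0.0294, so H_s = arccos(0.0294) = 88.32°. In radians, H_s = 1.5415.
H_s sin φ sin δ = 1.5415 × 0.6252 × -0.0366 = -0.0353.
cos φ cos δ sin H_s = 0.7804 × 0.9993 × 0.9996 = 0.7795.
Q̄ = (1361/π) × (-0.0353 + 0.7795) = 433.22 × 0.7442 = 322.40 W/m².

322 W/m²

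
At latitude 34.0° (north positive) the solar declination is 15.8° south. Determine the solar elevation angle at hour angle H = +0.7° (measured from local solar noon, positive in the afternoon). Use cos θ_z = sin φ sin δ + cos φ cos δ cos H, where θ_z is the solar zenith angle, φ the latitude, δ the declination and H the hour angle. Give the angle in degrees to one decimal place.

40.2°

cos θ_z = sin φ sin δ + cos φ cos δ cos H = (0.5592)(-0.2723) + (0.8290)(0.9622)(0.9999) = 0.6453.
θ_z = arccos(0.6453) = 49.81°, so the elevation is 90° − 49.81° = 40.19°.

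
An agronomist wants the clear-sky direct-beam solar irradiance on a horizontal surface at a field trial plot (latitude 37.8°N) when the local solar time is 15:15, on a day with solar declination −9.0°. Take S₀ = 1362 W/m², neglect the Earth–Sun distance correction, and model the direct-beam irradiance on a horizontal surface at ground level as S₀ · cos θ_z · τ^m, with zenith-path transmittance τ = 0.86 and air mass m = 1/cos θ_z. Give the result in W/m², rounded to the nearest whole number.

398 W/m²

Hour angle H = 15° × (15.25 − 12) = 48.75°.
With φ = 37.8°, δ = -9.0°, H = 48.75°: sin φ sin δ = -0.0959, cos φ cos δ cos H = 0.5146, so cos θ_z = 0.4187.
Air mass m = 1/cos θ_z = 1/0.4187 = 2.388; τ^m = 0.86^2.388 = 0.6976.
Surface direct beam = 1362 × 0.4187 × 0.6976 = 397.82 W/m².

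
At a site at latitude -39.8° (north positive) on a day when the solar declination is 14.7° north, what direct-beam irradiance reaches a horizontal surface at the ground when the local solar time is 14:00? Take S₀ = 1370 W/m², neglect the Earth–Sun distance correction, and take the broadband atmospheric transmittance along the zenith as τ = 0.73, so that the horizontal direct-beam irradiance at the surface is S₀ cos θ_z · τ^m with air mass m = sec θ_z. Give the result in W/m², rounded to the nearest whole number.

Hour angle H = 15° × (14 − 12) = 30.00°.
cos θ_z = sin(-39.8°) sin(14.7°) + cos(-39.8°) cos(14.7°) cos(30.00°) = -0.1624 + 0.6436 = 0.4812.
Air mass m = 1/cos θ_z = 1/0.4812 = 2.078; τ^m = 0.73^2.078 = 0.5200.
Surface direct beam = 1370 × 0.4812 × 0.5200 = 342.81 W/m².

343 W/m²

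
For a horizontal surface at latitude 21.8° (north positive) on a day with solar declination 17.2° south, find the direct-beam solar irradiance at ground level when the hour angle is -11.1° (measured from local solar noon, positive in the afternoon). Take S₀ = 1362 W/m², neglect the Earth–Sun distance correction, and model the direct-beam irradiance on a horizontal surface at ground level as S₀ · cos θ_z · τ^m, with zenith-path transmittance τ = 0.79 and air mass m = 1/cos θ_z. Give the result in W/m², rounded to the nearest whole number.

With φ = 21.8°, δ = -17.2°, H = -11.10°: sin φ sin δ = -0.1098, cos φ cos δ cos H = 0.8704, so cos θ_z = 0.7606.
Air mass m = 1/cos θ_z = 1/0.7606 = 1.315; τ^m = 0.79^1.315 = 0.7335.
Surface direct beam = 1362 × 0.7606 × 0.7335 = 759.86 W/m².

760 W/m²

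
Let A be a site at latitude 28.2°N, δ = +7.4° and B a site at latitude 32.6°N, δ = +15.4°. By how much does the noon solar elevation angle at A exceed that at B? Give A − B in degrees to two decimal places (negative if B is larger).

A: 90° − |28.2 − (7.4)| = 69.20°.
B: 90° − |32.6 − (15.4)| = 72.80°.
A − B = 69.20 − 72.80 = -3.60°.

-3.60°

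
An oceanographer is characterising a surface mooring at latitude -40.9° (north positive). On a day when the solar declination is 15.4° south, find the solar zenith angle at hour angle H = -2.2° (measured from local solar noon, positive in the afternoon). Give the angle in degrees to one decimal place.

25.6°

With φ = -40.9°, δ = -15.4°, H = -2.20°: sin φ sin δ = 0.1739, cos φ cos δ cos H = 0.7282, so cos θ_z = 0.9021.
θ_z = arccos(0.9021) = 25.56°.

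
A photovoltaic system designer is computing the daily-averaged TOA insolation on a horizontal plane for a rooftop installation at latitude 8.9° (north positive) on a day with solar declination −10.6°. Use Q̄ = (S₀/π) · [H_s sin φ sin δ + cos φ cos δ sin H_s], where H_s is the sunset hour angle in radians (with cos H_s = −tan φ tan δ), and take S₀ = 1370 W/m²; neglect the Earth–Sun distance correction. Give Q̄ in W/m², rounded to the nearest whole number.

−tan φ tan δ = −(0.1566)(-0.1871) = 0.0293; H_s = arccos(0.0293) = 88.32°. In radians, H_s = 1.5415.
H_s sin φ sin δ = 1.5415 × 0.1547 × -0.1840 = -0.0439.
cos φ cos δ sin H_s = 0.9880 × 0.9829 × 0.9996 = 0.9707.
Q̄ = (1370/π) × (-0.0439 + 0.9707) = 436.08 × 0.9268 = 404.16 W/m².

404 W/m²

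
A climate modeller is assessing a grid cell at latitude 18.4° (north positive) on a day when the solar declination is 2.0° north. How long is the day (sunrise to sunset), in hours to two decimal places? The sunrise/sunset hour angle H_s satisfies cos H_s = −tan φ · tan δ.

−tan φ tan δ = −(0.3327)(0.0349) = -0.0116; H_s = arccos(-0.0116) = 90.66°.
Day length = 2 H_s / 15° h⁻¹ = 181.32° / 15 = 12.088 h.

12.09 hours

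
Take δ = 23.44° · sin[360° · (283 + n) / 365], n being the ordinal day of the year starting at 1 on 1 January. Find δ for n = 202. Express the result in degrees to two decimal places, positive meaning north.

+20.63°

360 × (283 + 202) / 365 = 478.356°; sin(478.356°) = 0.8800.
δ = 23.44 × 0.8800 = 20.627° ≈ +20.63°.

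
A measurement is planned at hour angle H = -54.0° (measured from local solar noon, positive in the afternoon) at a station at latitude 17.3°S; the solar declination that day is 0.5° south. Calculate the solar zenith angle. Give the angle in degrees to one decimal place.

55.7°

cos θ_z = sin(-17.3°) sin(-0.5°) + cos(-17.3°) cos(-0.5°) cos(-54.00°) = 0.0026 + 0.5612 = 0.5638.
θ_z = arccos(0.5638) = 55.68°.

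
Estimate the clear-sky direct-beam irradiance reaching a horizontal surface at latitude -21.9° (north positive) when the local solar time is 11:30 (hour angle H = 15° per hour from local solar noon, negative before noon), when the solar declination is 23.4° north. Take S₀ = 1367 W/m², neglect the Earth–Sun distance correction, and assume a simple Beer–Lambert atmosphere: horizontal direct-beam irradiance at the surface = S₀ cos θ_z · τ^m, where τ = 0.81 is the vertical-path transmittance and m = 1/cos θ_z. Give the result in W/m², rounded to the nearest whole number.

703 W/m²

Hour angle H = 15° × (11.5 − 12) = -7.50°.
cos θ_z = sin(-21.9°) sin(23.4°) + cos(-21.9°) cos(23.4°) cos(-7.50°) = -0.1481 + 0.8442 = 0.6961.
Air mass m = 1/cos θ_z = 1/0.6961 = 1.437; τ^m = 0.81^1.437 = 0.7387.
Surface direct beam = 1367 × 0.6961 × 0.7387 = 702.92 W/m².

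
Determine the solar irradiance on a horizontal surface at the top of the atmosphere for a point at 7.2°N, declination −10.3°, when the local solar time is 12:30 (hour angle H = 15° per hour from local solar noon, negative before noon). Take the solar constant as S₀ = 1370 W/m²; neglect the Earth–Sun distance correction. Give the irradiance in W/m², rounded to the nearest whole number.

Hour angle H = 15° × (12.5 − 12) = 7.50°.
With φ = 7.2°, δ = -10.3°, H = 7.50°: sin φ sin δ = -0.0224, cos φ cos δ cos H = 0.9678, so cos θ_z = 0.9454.
Top-of-atmosphere irradiance = S₀ cos θ_z = 1370 × 0.9454 = 1295.20 W/m².

1295 W/m²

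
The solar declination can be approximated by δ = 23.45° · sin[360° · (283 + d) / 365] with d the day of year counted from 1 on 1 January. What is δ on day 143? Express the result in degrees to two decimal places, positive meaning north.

360 × (283 + 143) / 365 = 420.164°; sin(420.164°) = 0.8675.
δ = 23.45 × 0.8675 = 20.343° ≈ +20.34°.

+20.34°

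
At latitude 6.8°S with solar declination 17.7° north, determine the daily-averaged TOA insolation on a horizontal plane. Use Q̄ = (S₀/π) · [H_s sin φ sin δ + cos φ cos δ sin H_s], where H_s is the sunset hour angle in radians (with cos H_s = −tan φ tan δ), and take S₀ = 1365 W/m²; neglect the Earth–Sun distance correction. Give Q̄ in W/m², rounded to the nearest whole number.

387 W/m²

The sunset hour angle satisfies cos H_s = −tan φ tan δ = 0.0381, giving H_s = 87.82°. In radians, H_s = 1.5327.
H_s sin φ sin δ = 1.5327 × -0.1184 × 0.3040 = -0.0552.
cos φ cos δ sin H_s = 0.9930 × 0.9527 × 0.9993 = 0.9454.
Q̄ = (1365/π) × (-0.0552 + 0.9454) = 434.49 × 0.8902 = 386.78 W/m².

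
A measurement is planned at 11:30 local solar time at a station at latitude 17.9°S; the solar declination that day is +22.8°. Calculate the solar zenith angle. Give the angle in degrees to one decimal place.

41.4°

Hour angle H = 15° × (11.5 − 12) = -7.50°.
cos θ_z = sin φ sin δ + cos φ cos δ cos H = (-0.3074)(0.3875) + (0.9516)(0.9219)(0.9914) = 0.7506.
θ_z = arccos(0.7506) = 41.36°.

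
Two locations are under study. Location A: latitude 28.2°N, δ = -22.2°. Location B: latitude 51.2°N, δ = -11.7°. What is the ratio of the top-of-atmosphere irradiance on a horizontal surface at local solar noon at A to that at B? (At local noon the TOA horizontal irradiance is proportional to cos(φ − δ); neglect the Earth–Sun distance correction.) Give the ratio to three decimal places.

A: cos θ_z = cos(28.2° − (-22.2°)) = 0.6374.
B: cos θ_z = cos(51.2° − (-11.7°)) = 0.4555.
Ratio A/B = 0.6374 / 0.4555 = 1.3993.

1.399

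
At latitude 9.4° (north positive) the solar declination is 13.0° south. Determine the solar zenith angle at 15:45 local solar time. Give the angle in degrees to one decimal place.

Hour angle H = 15° × (15.75 − 12) = 56.25°.
cos θ_z = sin φ sin δ + cos φ cos δ cos H = (0.1633)(-0.2250) + (0.9866)(0.9744)(0.5556) = 0.4974.
θ_z = arccos(0.4974) = 60.17°.

60.2°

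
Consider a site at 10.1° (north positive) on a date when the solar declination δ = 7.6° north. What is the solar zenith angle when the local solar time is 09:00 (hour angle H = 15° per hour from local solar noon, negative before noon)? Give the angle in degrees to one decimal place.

44.5°

Hour angle H = 15° × (9 − 12) = -45.00°.
cos θ_z = sin φ sin δ + cos φ cos δ cos H = (0.1754)(0.1323) + (0.9845)(0.9912)(0.7071) = 0.7132.
θ_z = arccos(0.7132) = 44.50°.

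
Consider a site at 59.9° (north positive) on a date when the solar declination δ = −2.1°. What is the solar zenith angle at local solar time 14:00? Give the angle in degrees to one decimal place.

66.3°

Hour angle H = 15° × (14 − 12) = 30.00°.
cos θ_z = sin(59.9°) sin(-2.1°) + cos(59.9°) cos(-2.1°) cos(30.00°) = -0.0317 + 0.4340 = 0.4023.
θ_z = arccos(0.4023) = 66.28°.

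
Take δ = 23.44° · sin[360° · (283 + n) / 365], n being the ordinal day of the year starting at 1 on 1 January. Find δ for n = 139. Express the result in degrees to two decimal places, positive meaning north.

360 × (283 + 139) / 365 = 416.219°; sin(416.219°) = 0.8312.
δ = 23.44 × 0.8312 = 19.483° ≈ +19.48°.

+19.48°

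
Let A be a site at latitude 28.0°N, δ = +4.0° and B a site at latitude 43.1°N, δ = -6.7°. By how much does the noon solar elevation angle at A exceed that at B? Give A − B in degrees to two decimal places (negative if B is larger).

+25.80°

A: 90° − |28.0 − (4.0)| = 66.00°.
B: 90° − |43.1 − (-6.7)| = 40.20°.
A − B = 66.00 − 40.20 = 25.80°.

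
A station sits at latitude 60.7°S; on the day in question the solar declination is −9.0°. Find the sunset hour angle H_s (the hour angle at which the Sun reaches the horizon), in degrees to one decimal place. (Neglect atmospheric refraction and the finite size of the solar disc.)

106.4°

−tan φ tan δ = −(-1.7820)(-0.1584) = -0.2823; H_s = arccos(-0.2823) = 106.40°.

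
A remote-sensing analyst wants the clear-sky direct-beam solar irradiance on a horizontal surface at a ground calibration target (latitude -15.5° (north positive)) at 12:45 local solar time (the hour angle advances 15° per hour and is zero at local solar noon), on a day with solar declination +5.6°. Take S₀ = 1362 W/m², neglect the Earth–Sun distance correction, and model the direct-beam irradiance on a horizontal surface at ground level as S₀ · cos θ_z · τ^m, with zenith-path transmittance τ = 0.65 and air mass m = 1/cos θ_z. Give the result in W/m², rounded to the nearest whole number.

Hour angle H = 15° × (12.75 − 12) = 11.25°.
cos θ_z = sin φ sin δ + cos φ cos δ cos H = (-0.2672)(0.0976) + (0.9636)(0.9952)(0.9808) = 0.9145.
Air mass m = 1/cos θ_z = 1/0.9145 = 1.093; τ^m = 0.65^1.093 = 0.6245.
Surface direct beam = 1362 × 0.9145 × 0.6245 = 777.85 W/m².

778 W/m²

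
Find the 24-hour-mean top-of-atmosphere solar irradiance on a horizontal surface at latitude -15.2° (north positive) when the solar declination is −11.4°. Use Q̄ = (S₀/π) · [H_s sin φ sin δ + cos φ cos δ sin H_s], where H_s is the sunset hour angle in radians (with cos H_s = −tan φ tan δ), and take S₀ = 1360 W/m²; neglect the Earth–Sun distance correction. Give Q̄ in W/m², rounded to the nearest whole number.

−tan φ tan δ = −(-0.2717)(-0.2016) = -0.0548; H_s = arccos(-0.0548) = 93.14°. In radians, H_s = 1.6256.
H_s sin φ sin δ = 1.6256 × -0.2622 × -0.1977 = 0.0843.
cos φ cos δ sin H_s = 0.9650 × 0.9803 × 0.9985 = 0.9446.
Q̄ = (1360/π) × (0.0843 + 0.9446) = 432.90 × 1.0289 = 445.41 W/m².

445 W/m²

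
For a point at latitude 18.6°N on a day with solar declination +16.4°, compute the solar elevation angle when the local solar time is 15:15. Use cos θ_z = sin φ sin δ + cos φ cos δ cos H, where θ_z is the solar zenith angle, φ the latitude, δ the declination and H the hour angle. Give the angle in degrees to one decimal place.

43.6°

Hour angle H = 15° × (15.25 − 12) = 48.75°.
cos θ_z = sin φ sin δ + cos φ cos δ cos H = (0.3190)(0.2823) + (0.9478)(0.9593)(0.6593) = 0.6895.
θ_z = arccos(0.6895) = 46.41°, so the elevation is 90° − 46.41° = 43.59°.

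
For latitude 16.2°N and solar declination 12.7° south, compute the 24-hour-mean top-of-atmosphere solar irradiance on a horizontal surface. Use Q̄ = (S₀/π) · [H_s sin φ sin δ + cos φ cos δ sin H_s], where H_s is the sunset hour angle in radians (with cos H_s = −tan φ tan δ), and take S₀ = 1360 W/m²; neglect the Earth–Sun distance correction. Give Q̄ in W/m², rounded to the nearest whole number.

cos H_s = −tan(16.2°) · tan(-12.7°) = 0.0655, so H_s = arccos(0.0655) = 86.24°. In radians, H_s = 1.5052.
H_s sin φ sin δ = 1.5052 × 0.2790 × -0.2198 = -0.0923.
cos φ cos δ sin H_s = 0.9603 × 0.9755 × 0.9978 = 0.9347.
Q̄ = (1360/π) × (-0.0923 + 0.9347) = 432.90 × 0.8424 = 364.67 W/m².

365 W/m²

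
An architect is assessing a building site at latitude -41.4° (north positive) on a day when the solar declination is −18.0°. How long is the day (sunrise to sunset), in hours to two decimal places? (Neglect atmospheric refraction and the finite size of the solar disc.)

14.22 hours

The sunset hour angle satisfies cos H_s = −tan φ tan δ = -0.2865, giving H_s = 106.65°.
Day length = 2 H_s / 15° h⁻¹ = 213.30° / 15 = 14.220 h.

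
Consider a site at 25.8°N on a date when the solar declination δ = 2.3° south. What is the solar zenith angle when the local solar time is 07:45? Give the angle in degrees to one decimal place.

67.6°

Hour angle H = 15° × (7.75 − 12) = -63.75°.
With φ = 25.8°, δ = -2.3°, H = -63.75°: sin φ sin δ = -0.0175, cos φ cos δ cos H = 0.3979, so cos θ_z = 0.3804.
θ_z = arccos(0.3804) = 67.64°.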